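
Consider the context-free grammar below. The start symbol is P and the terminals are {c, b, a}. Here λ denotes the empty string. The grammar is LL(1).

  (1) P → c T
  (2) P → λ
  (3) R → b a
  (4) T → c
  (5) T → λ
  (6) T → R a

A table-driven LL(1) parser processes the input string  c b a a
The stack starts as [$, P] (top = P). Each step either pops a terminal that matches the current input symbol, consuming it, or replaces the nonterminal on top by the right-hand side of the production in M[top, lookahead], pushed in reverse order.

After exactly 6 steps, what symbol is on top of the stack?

a

step 1: stack=$ P  input=c b a a $  — expand P → c T
step 2: stack=$ T c  input=c b a a $  — match c
step 3: stack=$ T  input=b a a $  — expand T → R a
step 4: stack=$ a R  input=b a a $  — expand R → b a
step 5: stack=$ a a b  input=b a a $  — match b
step 6: stack=$ a a  input=a a $  — match a
Stack after step 6: $ a (top = a).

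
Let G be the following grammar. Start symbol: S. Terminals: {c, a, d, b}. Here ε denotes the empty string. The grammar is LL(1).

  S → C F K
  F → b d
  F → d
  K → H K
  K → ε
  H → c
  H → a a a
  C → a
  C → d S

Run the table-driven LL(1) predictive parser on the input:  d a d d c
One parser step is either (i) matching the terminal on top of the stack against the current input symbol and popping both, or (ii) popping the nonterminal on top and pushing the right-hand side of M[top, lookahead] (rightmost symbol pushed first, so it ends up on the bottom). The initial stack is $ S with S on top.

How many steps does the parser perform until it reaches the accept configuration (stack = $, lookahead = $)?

15

      Stack        Input        Action
   1  $ S          d a d d c $  expand S → C F K
   2  $ K F C      d a d d c $  expand C → d S
   3  $ K F S d    d a d d c $  match d
   4  $ K F S      a d d c $    expand S → C F K
   5  $ K F K F C  a d d c $    expand C → a
   6  $ K F K F a  a d d c $    match a
   7  $ K F K F    d d c $      expand F → d
   8  $ K F K d    d d c $      match d
   9  $ K F K      d c $        expand K → ε
  10  $ K F        d c $        expand F → d
  11  $ K d        d c $        match d
  12  $ K          c $          expand K → H K
  13  $ K H        c $          expand H → c
  14  $ K c        c $          match c
  15  $ K          $            expand K → ε
Accept reached after 15 steps.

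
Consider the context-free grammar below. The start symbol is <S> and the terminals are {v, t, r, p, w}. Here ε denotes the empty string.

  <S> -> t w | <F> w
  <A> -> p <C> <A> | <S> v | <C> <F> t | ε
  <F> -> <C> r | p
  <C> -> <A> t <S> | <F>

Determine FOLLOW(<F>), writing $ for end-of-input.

FIRST(<S>) = {p, t}  (via <F> w)
FIRST(<A>) = {ε, p, t}  (via <S> v, <C> <F> t)
FIRST(<F>) = {p, t}  (via <C> r)
FIRST(<C>) = {p, t}  (via <A> t <S>, <F>)
FOLLOW(<S>) includes $ since <S> is the start symbol.
FOLLOW(<A>): in <A>->p <C> <A>, the suffix after <A> is empty (adds nothing new); in <C>-><A> t <S>, <A> is followed by t <S> with FIRST {t}. Thus FOLLOW(<A>) = {t}.
FOLLOW(<C>): in <A>->p <C> <A>, <C> is followed by <A> with FIRST {ε, p, t}; in <A>->p <C> <A>, the suffix after <C> is nullable, so FOLLOW(<C>) ⊇ FOLLOW(<A>) = {t}; in <A>-><C> <F> t, <C> is followed by <F> t with FIRST {p, t}; in <F>-><C> r, <C> is followed by r with FIRST {r}. Thus FOLLOW(<C>) = {p, r, t}.
FOLLOW(<S>): in <A>-><S> v, <S> is followed by v with FIRST {v}; in <C>-><A> t <S>, the suffix after <S> is empty, so FOLLOW(<S>) ⊇ FOLLOW(<C>) = {p, r, t}. Thus FOLLOW(<S>) = {$, p, r, t, v}.
FOLLOW(<F>): in <S>-><F> w, <F> is followed by w with FIRST {w}; in <A>-><C> <F> t, <F> is followed by t with FIRST {t}; in <C>-><F>, the suffix after <F> is empty, so FOLLOW(<F>) ⊇ FOLLOW(<C>) = {p, r, t}. Thus FOLLOW(<F>) = {p, r, t, w}.

{p, r, t, w}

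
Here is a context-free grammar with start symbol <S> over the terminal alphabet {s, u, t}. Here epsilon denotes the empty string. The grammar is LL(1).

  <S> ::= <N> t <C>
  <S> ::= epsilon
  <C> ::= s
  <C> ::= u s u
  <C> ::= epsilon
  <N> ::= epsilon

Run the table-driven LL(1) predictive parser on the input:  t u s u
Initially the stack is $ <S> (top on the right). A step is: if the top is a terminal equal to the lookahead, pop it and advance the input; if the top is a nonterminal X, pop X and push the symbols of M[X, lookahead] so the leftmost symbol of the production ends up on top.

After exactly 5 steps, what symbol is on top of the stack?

step 1: stack=$ <S>  input=t u s u $  — expand <S> ::= <N> t <C>
step 2: stack=$ <C> t <N>  input=t u s u $  — expand <N> ::= epsilon
step 3: stack=$ <C> t  input=t u s u $  — match t
step 4: stack=$ <C>  input=u s u $  — expand <C> ::= u s u
step 5: stack=$ u s u  input=u s u $  — match u
Stack after step 5: $ u s (top = s).

s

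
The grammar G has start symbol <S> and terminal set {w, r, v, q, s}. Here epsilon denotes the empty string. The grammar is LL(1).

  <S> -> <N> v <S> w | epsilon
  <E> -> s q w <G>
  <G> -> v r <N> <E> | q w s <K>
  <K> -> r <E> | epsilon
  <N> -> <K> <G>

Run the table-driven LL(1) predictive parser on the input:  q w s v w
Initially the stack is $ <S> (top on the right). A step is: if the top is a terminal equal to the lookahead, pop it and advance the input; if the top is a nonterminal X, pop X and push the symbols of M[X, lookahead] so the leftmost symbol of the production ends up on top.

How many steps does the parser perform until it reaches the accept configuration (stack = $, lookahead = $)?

      Stack                Input        Action
   1  $ <S>                q w s v w $  expand <S> -> <N> v <S> w
   2  $ w <S> v <N>        q w s v w $  expand <N> -> <K> <G>
   3  $ w <S> v <G> <K>    q w s v w $  expand <K> -> epsilon
   4  $ w <S> v <G>        q w s v w $  expand <G> -> q w s <K>
   5  $ w <S> v <K> s w q  q w s v w $  match q
   6  $ w <S> v <K> s w    w s v w $    match w
   7  $ w <S> v <K> s      s v w $      match s
   8  $ w <S> v <K>        v w $        expand <K> -> epsilon
   9  $ w <S> v            v w $        match v
  10  $ w <S>              w $          expand <S> -> epsilon
  11  $ w                  w $          match w
Accept reached after 11 steps.

11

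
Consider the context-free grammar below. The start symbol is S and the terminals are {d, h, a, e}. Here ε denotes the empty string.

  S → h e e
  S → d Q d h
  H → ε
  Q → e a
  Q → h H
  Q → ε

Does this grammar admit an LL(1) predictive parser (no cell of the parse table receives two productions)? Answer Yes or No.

Yes

FIRST(S) = {d, h}
FIRST(H) = {ε}
FIRST(Q) = {ε, e, h}
FOLLOW(S) = {$}
FOLLOW(H) = {d}
FOLLOW(Q) = {d}
Each cell of M receives at most one production.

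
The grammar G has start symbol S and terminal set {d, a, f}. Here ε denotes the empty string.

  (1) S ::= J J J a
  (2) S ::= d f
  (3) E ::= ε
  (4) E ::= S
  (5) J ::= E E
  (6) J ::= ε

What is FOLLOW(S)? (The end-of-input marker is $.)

FIRST(S): from S::=J J J a we get {a, d}; from S::=d f we get {d}. So FIRST(S) = {a, d}.
FIRST(E): from E::=ε we get {ε}; from E::=S we get {a, d}. So FIRST(E) = {ε, a, d}.
FIRST(J): from J::=E E we get {ε, a, d}; from J::=ε we get {ε}. So FIRST(J) = {ε, a, d}.
FOLLOW(S) includes $ since S is the start symbol.
FOLLOW(J): in S::=J J J a (occurrence 1), J is followed by J J a with FIRST {a, d}; in S::=J J J a (occurrence 2), J is followed by J a with FIRST {a, d}; in S::=J J J a (occurrence 3), J is followed by a with FIRST {a}. Thus FOLLOW(J) = {a, d}.
FOLLOW(E): in J::=E E (occurrence 1), E is followed by E with FIRST {ε, a, d}; in J::=E E (occurrence 1), the suffix after E is nullable, so FOLLOW(E) ⊇ FOLLOW(J) = {a, d}; in J::=E E (occurrence 2), the suffix after E is empty, so FOLLOW(E) ⊇ FOLLOW(J) = {a, d}. Thus FOLLOW(E) = {a, d}.
FOLLOW(S): in E::=S, the suffix after S is empty, so FOLLOW(S) ⊇ FOLLOW(E) = {a, d}. Thus FOLLOW(S) = {$, a, d}.

{$, a, d}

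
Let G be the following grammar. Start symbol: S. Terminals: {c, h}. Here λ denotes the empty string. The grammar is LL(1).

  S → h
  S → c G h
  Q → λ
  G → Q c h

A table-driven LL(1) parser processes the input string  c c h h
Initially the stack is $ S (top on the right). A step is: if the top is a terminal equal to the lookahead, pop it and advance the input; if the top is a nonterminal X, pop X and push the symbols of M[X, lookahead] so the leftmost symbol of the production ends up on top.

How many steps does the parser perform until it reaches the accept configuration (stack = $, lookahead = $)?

7

step 1: stack=$ S  input=c c h h $  — expand S → c G h
step 2: stack=$ h G c  input=c c h h $  — match c
step 3: stack=$ h G  input=c h h $  — expand G → Q c h
step 4: stack=$ h h c Q  input=c h h $  — expand Q → λ
step 5: stack=$ h h c  input=c h h $  — match c
step 6: stack=$ h h  input=h h $  — match h
step 7: stack=$ h  input=h $  — match h
Accept reached after 7 steps.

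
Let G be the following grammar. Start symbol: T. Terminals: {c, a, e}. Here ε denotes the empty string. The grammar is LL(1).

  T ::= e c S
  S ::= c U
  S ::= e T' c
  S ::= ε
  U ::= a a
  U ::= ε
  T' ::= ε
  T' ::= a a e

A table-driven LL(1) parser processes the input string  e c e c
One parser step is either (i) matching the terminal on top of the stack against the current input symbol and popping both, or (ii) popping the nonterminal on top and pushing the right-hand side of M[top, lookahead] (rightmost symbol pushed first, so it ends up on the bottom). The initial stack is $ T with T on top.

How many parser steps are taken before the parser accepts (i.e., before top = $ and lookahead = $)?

7

step 1: stack=$ T  input=e c e c $  — expand T ::= e c S
step 2: stack=$ S c e  input=e c e c $  — match e
step 3: stack=$ S c  input=c e c $  — match c
step 4: stack=$ S  input=e c $  — expand S ::= e T' c
step 5: stack=$ c T' e  input=e c $  — match e
step 6: stack=$ c T'  input=c $  — expand T' ::= ε
step 7: stack=$ c  input=c $  — match c
Accept reached after 7 steps.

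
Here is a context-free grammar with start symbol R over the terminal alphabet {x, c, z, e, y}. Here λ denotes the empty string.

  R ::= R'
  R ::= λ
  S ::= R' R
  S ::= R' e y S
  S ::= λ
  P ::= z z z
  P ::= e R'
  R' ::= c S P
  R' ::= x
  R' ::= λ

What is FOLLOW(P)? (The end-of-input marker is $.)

{$, c, e, x, z}

FIRST(P): from P::=z z z we get {z}; from P::=e R' we get {e}. So FIRST(P) = {e, z}.
FIRST(R'): from R'::=c S P we get {c}; from R'::=x we get {x}; from R'::=λ we get {λ}. So FIRST(R') = {λ, c, x}.
FIRST(R): from R::=R' we get {λ, c, x}; from R::=λ we get {λ}. So FIRST(R) = {λ, c, x}.
FIRST(S): from S::=R' R we get {λ, c, x}; from S::=R' e y S we get {c, e, x}; from S::=λ we get {λ}. So FIRST(S) = {λ, c, e, x}.
FOLLOW(R) includes $ since R is the start symbol.
FOLLOW(S): in S::=R' e y S, the suffix after S is empty (adds nothing new); in R'::=c S P, S is followed by P with FIRST {e, z}. Thus FOLLOW(S) = {e, z}.
FOLLOW(R): in S::=R' R, the suffix after R is empty, so FOLLOW(R) ⊇ FOLLOW(S) = {e, z}. Thus FOLLOW(R) = {$, e, z}.
FOLLOW(P): in R'::=c S P, the suffix after P is empty, so FOLLOW(P) ⊇ FOLLOW(R') = {$, c, e, x, z}. Thus FOLLOW(P) = {$, c, e, x, z}.
FOLLOW(R'): in R::=R', the suffix after R' is empty, so FOLLOW(R') ⊇ FOLLOW(R) = {$, e, z}; in S::=R' R, R' is followed by R with FIRST {λ, c, x}; in S::=R' R, the suffix after R' is nullable, so FOLLOW(R') ⊇ FOLLOW(S) = {e, z}; in S::=R' e y S, R' is followed by e y S with FIRST {e}; in P::=e R', the suffix after R' is empty, so FOLLOW(R') ⊇ FOLLOW(P) = {$, c, e, x, z}. Thus FOLLOW(R') = {$, c, e, x, z}.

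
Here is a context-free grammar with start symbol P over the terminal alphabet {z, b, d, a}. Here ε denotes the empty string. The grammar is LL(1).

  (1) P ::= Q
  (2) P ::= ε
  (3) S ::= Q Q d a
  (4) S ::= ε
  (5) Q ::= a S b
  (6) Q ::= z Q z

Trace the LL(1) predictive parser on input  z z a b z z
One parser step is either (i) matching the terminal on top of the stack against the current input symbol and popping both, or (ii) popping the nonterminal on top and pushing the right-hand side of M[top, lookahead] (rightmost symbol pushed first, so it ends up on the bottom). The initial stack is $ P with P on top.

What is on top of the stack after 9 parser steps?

z

step 1: stack=$ P  input=z z a b z z $  — expand P ::= Q
step 2: stack=$ Q  input=z z a b z z $  — expand Q ::= z Q z
step 3: stack=$ z Q z  input=z z a b z z $  — match z
step 4: stack=$ z Q  input=z a b z z $  — expand Q ::= z Q z
step 5: stack=$ z z Q z  input=z a b z z $  — match z
step 6: stack=$ z z Q  input=a b z z $  — expand Q ::= a S b
step 7: stack=$ z z b S a  input=a b z z $  — match a
step 8: stack=$ z z b S  input=b z z $  — expand S ::= ε
step 9: stack=$ z z b  input=b z z $  — match b
Stack after step 9: $ z z (top = z).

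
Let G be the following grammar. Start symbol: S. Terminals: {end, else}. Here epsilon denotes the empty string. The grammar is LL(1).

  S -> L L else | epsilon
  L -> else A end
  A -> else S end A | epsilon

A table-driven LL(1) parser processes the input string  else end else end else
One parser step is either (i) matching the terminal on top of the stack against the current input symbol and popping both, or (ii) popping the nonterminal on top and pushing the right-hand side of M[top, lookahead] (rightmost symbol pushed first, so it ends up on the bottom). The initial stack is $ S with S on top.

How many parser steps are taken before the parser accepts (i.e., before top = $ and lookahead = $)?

      Stack                Input                     Action
   1  $ S                  else end else end else $  expand S -> L L else
   2  $ else L L           else end else end else $  expand L -> else A end
   3  $ else L end A else  else end else end else $  match else
   4  $ else L end A       end else end else $       expand A -> epsilon
   5  $ else L end         end else end else $       match end
   6  $ else L             else end else $           expand L -> else A end
   7  $ else end A else    else end else $           match else
   8  $ else end A         end else $                expand A -> epsilon
   9  $ else end           end else $                match end
  10  $ else               else $                    match else
Accept reached after 10 steps.

10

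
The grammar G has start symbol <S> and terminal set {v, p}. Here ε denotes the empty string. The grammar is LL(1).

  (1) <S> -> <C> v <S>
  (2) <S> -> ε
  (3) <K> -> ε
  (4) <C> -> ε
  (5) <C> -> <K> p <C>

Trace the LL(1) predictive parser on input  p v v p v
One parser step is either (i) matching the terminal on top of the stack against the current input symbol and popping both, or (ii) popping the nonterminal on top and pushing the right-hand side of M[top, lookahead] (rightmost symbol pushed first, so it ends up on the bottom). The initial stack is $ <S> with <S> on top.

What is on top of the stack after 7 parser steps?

<C>

     Stack              Input        Action
  1  $ <S>              p v v p v $  expand <S> -> <C> v <S>
  2  $ <S> v <C>        p v v p v $  expand <C> -> <K> p <C>
  3  $ <S> v <C> p <K>  p v v p v $  expand <K> -> ε
  4  $ <S> v <C> p      p v v p v $  match p
  5  $ <S> v <C>        v v p v $    expand <C> -> ε
  6  $ <S> v            v v p v $    match v
  7  $ <S>              v p v $      expand <S> -> <C> v <S>
Stack after step 7: $ <S> v <C> (top = <C>).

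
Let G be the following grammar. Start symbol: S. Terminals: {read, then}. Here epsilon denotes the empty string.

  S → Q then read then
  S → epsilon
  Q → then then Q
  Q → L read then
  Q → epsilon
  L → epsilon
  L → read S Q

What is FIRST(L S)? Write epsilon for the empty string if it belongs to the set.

FIRST(L): from L→epsilon we get {epsilon}; from L→read S Q we get {read}. So FIRST(L) = {epsilon, read}.
FIRST(Q): from Q→then then Q we get {then}; from Q→L read then we get {read}; from Q→epsilon we get {epsilon}. So FIRST(Q) = {epsilon, read, then}.
FIRST(S): from S→Q then read then we get {read, then}; from S→epsilon we get {epsilon}. So FIRST(S) = {epsilon, read, then}.
FIRST(L S): take FIRST of each symbol in turn, carrying on past any symbol whose FIRST contains epsilon; result {epsilon, read, then}.

{epsilon, read, then}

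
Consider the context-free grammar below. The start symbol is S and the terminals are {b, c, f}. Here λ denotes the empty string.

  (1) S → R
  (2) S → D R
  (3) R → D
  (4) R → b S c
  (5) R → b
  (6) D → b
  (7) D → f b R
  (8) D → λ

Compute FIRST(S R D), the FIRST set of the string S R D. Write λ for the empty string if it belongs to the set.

FIRST(D): from D→b we get {b}; from D→f b R we get {f}; from D→λ we get {λ}. So FIRST(D) = {λ, b, f}.
FIRST(R): from R→D we get {λ, b, f}; from R→b S c we get {b}; from R→b we get {b}. So FIRST(R) = {λ, b, f}.
FIRST(S): from S→R we get {λ, b, f}; from S→D R we get {λ, b, f}. So FIRST(S) = {λ, b, f}.
FIRST(S R D): take FIRST of each symbol in turn, carrying on past any symbol whose FIRST contains λ; result {λ, b, f}.

{λ, b, f}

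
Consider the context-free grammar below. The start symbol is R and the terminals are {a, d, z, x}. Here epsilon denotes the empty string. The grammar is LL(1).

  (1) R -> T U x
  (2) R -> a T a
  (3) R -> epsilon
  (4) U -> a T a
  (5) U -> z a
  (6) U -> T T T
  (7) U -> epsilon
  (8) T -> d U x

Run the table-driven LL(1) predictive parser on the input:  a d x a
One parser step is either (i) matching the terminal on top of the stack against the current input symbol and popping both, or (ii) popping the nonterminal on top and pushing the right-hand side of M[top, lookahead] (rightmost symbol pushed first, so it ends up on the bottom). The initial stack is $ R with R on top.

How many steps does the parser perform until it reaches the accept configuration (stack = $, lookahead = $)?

7

step 1: stack=$ R  input=a d x a $  — expand R -> a T a
step 2: stack=$ a T a  input=a d x a $  — match a
step 3: stack=$ a T  input=d x a $  — expand T -> d U x
step 4: stack=$ a x U d  input=d x a $  — match d
step 5: stack=$ a x U  input=x a $  — expand U -> epsilon
step 6: stack=$ a x  input=x a $  — match x
step 7: stack=$ a  input=a $  — match a
Accept reached after 7 steps.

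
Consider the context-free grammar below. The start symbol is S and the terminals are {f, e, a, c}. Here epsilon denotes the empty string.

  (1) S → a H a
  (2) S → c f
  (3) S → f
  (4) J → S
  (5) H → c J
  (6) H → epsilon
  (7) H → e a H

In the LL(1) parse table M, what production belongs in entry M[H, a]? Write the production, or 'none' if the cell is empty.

H → epsilon

FIRST(S): from S→a H a we get {a}; from S→c f we get {c}; from S→f we get {f}. So FIRST(S) = {a, c, f}.
FIRST(H): from H→c J we get {c}; from H→epsilon we get {epsilon}; from H→e a H we get {e}. So FIRST(H) = {epsilon, c, e}.
FIRST(J): from J→S we get {a, c, f}. So FIRST(J) = {a, c, f}.
FOLLOW(S) includes $ since S is the start symbol.
FOLLOW(H): in S→a H a, H is followed by a with FIRST {a}; in H→e a H, the suffix after H is empty (adds nothing new). Thus FOLLOW(H) = {a}.
For H → c J: FIRST(c J) = {c}, so it goes in M[H, t] for t ∈ {c}.
For H → epsilon: FIRST(epsilon) = {epsilon}, so it goes in M[H, t] for t ∈ {}; since epsilon ∈ FIRST, also for every t ∈ FOLLOW(H) = {a}.
For H → e a H: FIRST(e a H) = {e}, so it goes in M[H, t] for t ∈ {e}.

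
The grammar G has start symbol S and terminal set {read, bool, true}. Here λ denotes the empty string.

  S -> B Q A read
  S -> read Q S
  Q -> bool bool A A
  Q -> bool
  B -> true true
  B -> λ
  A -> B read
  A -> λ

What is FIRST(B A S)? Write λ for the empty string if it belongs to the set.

FIRST(Q): from Q->bool bool A A we get {bool}; from Q->bool we get {bool}. So FIRST(Q) = {bool}.
FIRST(B): from B->true true we get {true}; from B->λ we get {λ}. So FIRST(B) = {λ, true}.
FIRST(S): from S->B Q A read we get {bool, true}; from S->read Q S we get {read}. So FIRST(S) = {bool, read, true}.
FIRST(A): from A->B read we get {read, true}; from A->λ we get {λ}. So FIRST(A) = {λ, read, true}.
FIRST(B A S): take FIRST of each symbol in turn, carrying on past any symbol whose FIRST contains λ; result {bool, read, true}.

{bool, read, true}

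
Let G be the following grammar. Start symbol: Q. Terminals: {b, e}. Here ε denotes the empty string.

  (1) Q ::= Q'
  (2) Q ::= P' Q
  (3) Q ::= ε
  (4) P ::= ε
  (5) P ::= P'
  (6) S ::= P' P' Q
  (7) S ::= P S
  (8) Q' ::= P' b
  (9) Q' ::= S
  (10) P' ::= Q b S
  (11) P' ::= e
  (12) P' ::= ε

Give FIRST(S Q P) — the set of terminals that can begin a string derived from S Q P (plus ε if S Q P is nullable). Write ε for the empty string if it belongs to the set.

FIRST(Q) = {ε, b, e}  (via Q', P' Q)
FIRST(P') = {ε, b, e}  (via Q b S)
FIRST(P) = {ε, b, e}  (via P')
FIRST(S) = {ε, b, e}  (via P' P' Q, P S)
FIRST(Q') = {ε, b, e}  (via P' b, S)
FIRST(S Q P): take FIRST of each symbol in turn, carrying on past any symbol whose FIRST contains ε; result {ε, b, e}.

{ε, b, e}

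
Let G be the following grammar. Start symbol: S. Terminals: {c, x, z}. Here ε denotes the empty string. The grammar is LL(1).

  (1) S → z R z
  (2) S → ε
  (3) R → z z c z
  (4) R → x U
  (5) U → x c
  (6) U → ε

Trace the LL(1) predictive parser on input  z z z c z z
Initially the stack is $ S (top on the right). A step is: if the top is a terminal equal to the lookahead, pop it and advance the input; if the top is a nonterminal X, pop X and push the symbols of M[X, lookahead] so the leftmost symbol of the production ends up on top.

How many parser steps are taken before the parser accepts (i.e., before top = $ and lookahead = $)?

8

     Stack        Input          Action
  1  $ S          z z z c z z $  expand S → z R z
  2  $ z R z      z z z c z z $  match z
  3  $ z R        z z c z z $    expand R → z z c z
  4  $ z z c z z  z z c z z $    match z
  5  $ z z c z    z c z z $      match z
  6  $ z z c      c z z $        match c
  7  $ z z        z z $          match z
  8  $ z          z $            match z
Accept reached after 8 steps.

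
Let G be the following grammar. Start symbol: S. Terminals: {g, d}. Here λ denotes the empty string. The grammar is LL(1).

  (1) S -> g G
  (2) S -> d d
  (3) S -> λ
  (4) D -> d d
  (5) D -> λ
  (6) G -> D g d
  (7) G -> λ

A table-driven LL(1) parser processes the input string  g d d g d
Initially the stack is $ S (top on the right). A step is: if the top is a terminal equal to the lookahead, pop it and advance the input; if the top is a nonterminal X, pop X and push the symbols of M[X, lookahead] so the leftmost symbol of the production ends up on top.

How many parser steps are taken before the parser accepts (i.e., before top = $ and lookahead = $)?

8

step 1: stack=$ S  input=g d d g d $  — expand S -> g G
step 2: stack=$ G g  input=g d d g d $  — match g
step 3: stack=$ G  input=d d g d $  — expand G -> D g d
step 4: stack=$ d g D  input=d d g d $  — expand D -> d d
step 5: stack=$ d g d d  input=d d g d $  — match d
step 6: stack=$ d g d  input=d g d $  — match d
step 7: stack=$ d g  input=g d $  — match g
step 8: stack=$ d  input=d $  — match d
Accept reached after 8 steps.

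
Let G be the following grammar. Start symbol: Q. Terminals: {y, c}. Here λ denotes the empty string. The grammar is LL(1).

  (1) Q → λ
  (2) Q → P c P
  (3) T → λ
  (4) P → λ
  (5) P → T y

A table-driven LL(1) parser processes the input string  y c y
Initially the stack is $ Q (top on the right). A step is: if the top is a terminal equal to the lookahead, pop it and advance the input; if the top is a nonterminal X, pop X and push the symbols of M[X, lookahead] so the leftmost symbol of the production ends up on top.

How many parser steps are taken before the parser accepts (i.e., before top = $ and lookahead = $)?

8

     Stack      Input    Action
  1  $ Q        y c y $  expand Q → P c P
  2  $ P c P    y c y $  expand P → T y
  3  $ P c y T  y c y $  expand T → λ
  4  $ P c y    y c y $  match y
  5  $ P c      c y $    match c
  6  $ P        y $      expand P → T y
  7  $ y T      y $      expand T → λ
  8  $ y        y $      match y
Accept reached after 8 steps.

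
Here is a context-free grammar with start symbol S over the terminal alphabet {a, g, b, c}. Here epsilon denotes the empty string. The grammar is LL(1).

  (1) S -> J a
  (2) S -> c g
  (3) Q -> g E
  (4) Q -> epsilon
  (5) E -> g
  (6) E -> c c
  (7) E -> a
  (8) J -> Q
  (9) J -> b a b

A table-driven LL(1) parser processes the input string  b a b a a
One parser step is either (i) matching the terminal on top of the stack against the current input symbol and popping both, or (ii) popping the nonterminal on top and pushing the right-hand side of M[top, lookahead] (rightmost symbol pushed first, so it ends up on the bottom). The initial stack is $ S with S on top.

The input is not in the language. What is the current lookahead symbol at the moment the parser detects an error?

a

step 1: stack=$ S  input=b a b a a $  — expand S -> J a
step 2: stack=$ a J  input=b a b a a $  — expand J -> b a b
step 3: stack=$ a b a b  input=b a b a a $  — match b
step 4: stack=$ a b a  input=a b a a $  — match a
step 5: stack=$ a b  input=b a a $  — match b
step 6: stack=$ a  input=a a $  — match a
step 7: stack=$  input=a $  — error: stack empty but input remains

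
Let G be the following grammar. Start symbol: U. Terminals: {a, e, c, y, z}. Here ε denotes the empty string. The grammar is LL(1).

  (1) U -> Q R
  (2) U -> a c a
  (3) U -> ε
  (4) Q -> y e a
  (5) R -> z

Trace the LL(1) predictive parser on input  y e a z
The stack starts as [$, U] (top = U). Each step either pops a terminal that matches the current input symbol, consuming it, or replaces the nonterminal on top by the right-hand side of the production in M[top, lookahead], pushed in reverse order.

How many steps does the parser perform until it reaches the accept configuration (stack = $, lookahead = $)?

step 1: stack=$ U  input=y e a z $  — expand U -> Q R
step 2: stack=$ R Q  input=y e a z $  — expand Q -> y e a
step 3: stack=$ R a e y  input=y e a z $  — match y
step 4: stack=$ R a e  input=e a z $  — match e
step 5: stack=$ R a  input=a z $  — match a
step 6: stack=$ R  input=z $  — expand R -> z
step 7: stack=$ z  input=z $  — match z
Accept reached after 7 steps.

7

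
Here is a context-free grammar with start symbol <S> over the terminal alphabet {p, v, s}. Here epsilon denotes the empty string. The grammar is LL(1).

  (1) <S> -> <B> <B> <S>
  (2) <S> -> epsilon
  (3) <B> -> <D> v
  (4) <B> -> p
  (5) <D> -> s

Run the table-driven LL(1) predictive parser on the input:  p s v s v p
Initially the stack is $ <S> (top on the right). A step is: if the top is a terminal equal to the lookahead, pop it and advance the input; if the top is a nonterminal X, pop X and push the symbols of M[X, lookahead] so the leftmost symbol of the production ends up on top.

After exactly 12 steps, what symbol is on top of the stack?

<B>

step 1: stack=$ <S>  input=p s v s v p $  — expand <S> -> <B> <B> <S>
step 2: stack=$ <S> <B> <B>  input=p s v s v p $  — expand <B> -> p
step 3: stack=$ <S> <B> p  input=p s v s v p $  — match p
step 4: stack=$ <S> <B>  input=s v s v p $  — expand <B> -> <D> v
step 5: stack=$ <S> v <D>  input=s v s v p $  — expand <D> -> s
step 6: stack=$ <S> v s  input=s v s v p $  — match s
step 7: stack=$ <S> v  input=v s v p $  — match v
step 8: stack=$ <S>  input=s v p $  — expand <S> -> <B> <B> <S>
step 9: stack=$ <S> <B> <B>  input=s v p $  — expand <B> -> <D> v
step 10: stack=$ <S> <B> v <D>  input=s v p $  — expand <D> -> s
step 11: stack=$ <S> <B> v s  input=s v p $  — match s
step 12: stack=$ <S> <B> v  input=v p $  — match v
Stack after step 12: $ <S> <B> (top = <B>).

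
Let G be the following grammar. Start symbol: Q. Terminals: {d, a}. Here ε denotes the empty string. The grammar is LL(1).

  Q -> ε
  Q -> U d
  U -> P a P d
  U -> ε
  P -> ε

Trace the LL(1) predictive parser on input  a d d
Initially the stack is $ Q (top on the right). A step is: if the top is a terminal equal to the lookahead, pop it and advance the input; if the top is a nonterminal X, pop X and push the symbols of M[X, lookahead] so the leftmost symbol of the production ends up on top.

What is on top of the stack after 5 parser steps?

d

     Stack        Input    Action
  1  $ Q          a d d $  expand Q -> U d
  2  $ d U        a d d $  expand U -> P a P d
  3  $ d d P a P  a d d $  expand P -> ε
  4  $ d d P a    a d d $  match a
  5  $ d d P      d d $    expand P -> ε
Stack after step 5: $ d d (top = d).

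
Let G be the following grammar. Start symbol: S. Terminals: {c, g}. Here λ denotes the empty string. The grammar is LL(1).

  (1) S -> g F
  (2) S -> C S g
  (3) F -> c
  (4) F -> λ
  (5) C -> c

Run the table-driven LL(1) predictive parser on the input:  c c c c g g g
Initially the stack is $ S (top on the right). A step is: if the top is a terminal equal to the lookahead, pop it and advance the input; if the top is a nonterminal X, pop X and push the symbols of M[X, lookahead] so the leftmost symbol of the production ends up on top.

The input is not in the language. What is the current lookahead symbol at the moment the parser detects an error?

$

step 1: stack=$ S  input=c c c c g g g $  — expand S -> C S g
step 2: stack=$ g S C  input=c c c c g g g $  — expand C -> c
step 3: stack=$ g S c  input=c c c c g g g $  — match c
step 4: stack=$ g S  input=c c c g g g $  — expand S -> C S g
step 5: stack=$ g g S C  input=c c c g g g $  — expand C -> c
step 6: stack=$ g g S c  input=c c c g g g $  — match c
step 7: stack=$ g g S  input=c c g g g $  — expand S -> C S g
step 8: stack=$ g g g S C  input=c c g g g $  — expand C -> c
step 9: stack=$ g g g S c  input=c c g g g $  — match c
step 10: stack=$ g g g S  input=c g g g $  — expand S -> C S g
step 11: stack=$ g g g g S C  input=c g g g $  — expand C -> c
step 12: stack=$ g g g g S c  input=c g g g $  — match c
step 13: stack=$ g g g g S  input=g g g $  — expand S -> g F
step 14: stack=$ g g g g F g  input=g g g $  — match g
step 15: stack=$ g g g g F  input=g g $  — expand F -> λ
step 16: stack=$ g g g g  input=g g $  — match g
step 17: stack=$ g g g  input=g $  — match g
step 18: stack=$ g g  input=$  — error: top is terminal g but lookahead is $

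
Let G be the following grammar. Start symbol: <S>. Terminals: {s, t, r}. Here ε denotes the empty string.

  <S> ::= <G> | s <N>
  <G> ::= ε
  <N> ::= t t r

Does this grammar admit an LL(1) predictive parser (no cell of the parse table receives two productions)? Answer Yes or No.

FIRST(<S>) = {ε, s}
FIRST(<G>) = {ε}
FIRST(<N>) = {t}
FOLLOW(<S>) = {$}
FOLLOW(<G>) = {$}
FOLLOW(<N>) = {$}
Each cell of M receives at most one production.

Yes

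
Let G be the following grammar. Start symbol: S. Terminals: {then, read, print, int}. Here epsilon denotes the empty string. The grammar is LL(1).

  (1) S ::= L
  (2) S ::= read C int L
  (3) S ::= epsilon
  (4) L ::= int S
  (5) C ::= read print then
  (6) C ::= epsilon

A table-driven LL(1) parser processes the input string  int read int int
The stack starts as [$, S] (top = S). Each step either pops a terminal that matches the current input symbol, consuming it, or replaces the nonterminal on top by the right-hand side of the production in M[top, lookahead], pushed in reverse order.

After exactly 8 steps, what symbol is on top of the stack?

int

     Stack           Input               Action
  1  $ S             int read int int $  expand S ::= L
  2  $ L             int read int int $  expand L ::= int S
  3  $ S int         int read int int $  match int
  4  $ S             read int int $      expand S ::= read C int L
  5  $ L int C read  read int int $      match read
  6  $ L int C       int int $           expand C ::= epsilon
  7  $ L int         int int $           match int
  8  $ L             int $               expand L ::= int S
Stack after step 8: $ S int (top = int).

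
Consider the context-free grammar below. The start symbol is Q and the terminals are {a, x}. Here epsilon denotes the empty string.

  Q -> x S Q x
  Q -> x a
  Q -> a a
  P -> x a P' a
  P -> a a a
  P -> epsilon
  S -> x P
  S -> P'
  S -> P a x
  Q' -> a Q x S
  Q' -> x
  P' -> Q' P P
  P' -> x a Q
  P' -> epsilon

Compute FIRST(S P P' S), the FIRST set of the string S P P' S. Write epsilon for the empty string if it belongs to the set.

{epsilon, a, x}

FIRST(Q): from Q->x S Q x we get {x}; from Q->x a we get {x}; from Q->a a we get {a}. So FIRST(Q) = {a, x}.
FIRST(P): from P->x a P' a we get {x}; from P->a a a we get {a}; from P->epsilon we get {epsilon}. So FIRST(P) = {epsilon, a, x}.
FIRST(Q'): from Q'->a Q x S we get {a}; from Q'->x we get {x}. So FIRST(Q') = {a, x}.
FIRST(P'): from P'->Q' P P we get {a, x}; from P'->x a Q we get {x}; from P'->epsilon we get {epsilon}. So FIRST(P') = {epsilon, a, x}.
FIRST(S): from S->x P we get {x}; from S->P' we get {epsilon, a, x}; from S->P a x we get {a, x}. So FIRST(S) = {epsilon, a, x}.
FIRST(S P P' S): take FIRST of each symbol in turn, carrying on past any symbol whose FIRST contains epsilon; result {epsilon, a, x}.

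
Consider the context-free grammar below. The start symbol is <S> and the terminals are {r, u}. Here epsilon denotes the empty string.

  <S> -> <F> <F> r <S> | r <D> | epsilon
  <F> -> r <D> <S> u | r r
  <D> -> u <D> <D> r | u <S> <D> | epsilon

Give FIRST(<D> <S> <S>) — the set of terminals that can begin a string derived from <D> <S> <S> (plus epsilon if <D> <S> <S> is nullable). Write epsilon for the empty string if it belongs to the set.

FIRST(<F>) = {r}
FIRST(<D>) = {epsilon, u}
FIRST(<S>) = {epsilon, r}  (via <F> <F> r <S>)
FIRST(<D> <S> <S>): take FIRST of each symbol in turn, carrying on past any symbol whose FIRST contains epsilon; result {epsilon, r, u}.

{epsilon, r, u}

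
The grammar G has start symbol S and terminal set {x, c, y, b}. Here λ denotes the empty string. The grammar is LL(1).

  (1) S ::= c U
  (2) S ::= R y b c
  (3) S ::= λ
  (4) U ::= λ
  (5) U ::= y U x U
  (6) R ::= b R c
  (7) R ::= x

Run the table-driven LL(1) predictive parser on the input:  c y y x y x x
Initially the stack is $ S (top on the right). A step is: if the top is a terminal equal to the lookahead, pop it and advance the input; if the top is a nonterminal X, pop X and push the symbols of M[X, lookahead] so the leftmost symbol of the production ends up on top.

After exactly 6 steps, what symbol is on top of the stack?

     Stack          Input            Action
  1  $ S            c y y x y x x $  expand S ::= c U
  2  $ U c          c y y x y x x $  match c
  3  $ U            y y x y x x $    expand U ::= y U x U
  4  $ U x U y      y y x y x x $    match y
  5  $ U x U        y x y x x $      expand U ::= y U x U
  6  $ U x U x U y  y x y x x $      match y
Stack after step 6: $ U x U x U (top = U).

U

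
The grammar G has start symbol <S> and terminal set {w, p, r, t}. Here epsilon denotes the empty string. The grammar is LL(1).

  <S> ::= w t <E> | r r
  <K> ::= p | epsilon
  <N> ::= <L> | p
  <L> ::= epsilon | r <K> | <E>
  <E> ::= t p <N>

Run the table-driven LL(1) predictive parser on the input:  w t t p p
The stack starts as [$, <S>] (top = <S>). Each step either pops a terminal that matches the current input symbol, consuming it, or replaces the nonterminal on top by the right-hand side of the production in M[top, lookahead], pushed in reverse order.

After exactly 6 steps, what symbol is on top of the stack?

<N>

step 1: stack=$ <S>  input=w t t p p $  — expand <S> ::= w t <E>
step 2: stack=$ <E> t w  input=w t t p p $  — match w
step 3: stack=$ <E> t  input=t t p p $  — match t
step 4: stack=$ <E>  input=t p p $  — expand <E> ::= t p <N>
step 5: stack=$ <N> p t  input=t p p $  — match t
step 6: stack=$ <N> p  input=p p $  — match p
Stack after step 6: $ <N> (top = <N>).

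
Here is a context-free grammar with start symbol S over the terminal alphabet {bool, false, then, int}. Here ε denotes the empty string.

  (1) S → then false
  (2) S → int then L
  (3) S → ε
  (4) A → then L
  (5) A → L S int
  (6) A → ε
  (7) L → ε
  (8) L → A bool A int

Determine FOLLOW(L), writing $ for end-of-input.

{$, bool, int, then}

FIRST(S) = {ε, int, then}
FIRST(A) = {ε, bool, int, then}  (via L S int)
FIRST(L) = {ε, bool, int, then}  (via A bool A int)
FOLLOW(S) includes $ since S is the start symbol.
FOLLOW(S): in A→L S int, S is followed by int with FIRST {int}. Thus FOLLOW(S) = {$, int}.
FOLLOW(A): in L→A bool A int (occurrence 1), A is followed by bool A int with FIRST {bool}; in L→A bool A int (occurrence 2), A is followed by int with FIRST {int}. Thus FOLLOW(A) = {bool, int}.
FOLLOW(L): in S→int then L, the suffix after L is empty, so FOLLOW(L) ⊇ FOLLOW(S) = {$, int}; in A→then L, the suffix after L is empty, so FOLLOW(L) ⊇ FOLLOW(A) = {bool, int}; in A→L S int, L is followed by S int with FIRST {int, then}. Thus FOLLOW(L) = {$, bool, int, then}.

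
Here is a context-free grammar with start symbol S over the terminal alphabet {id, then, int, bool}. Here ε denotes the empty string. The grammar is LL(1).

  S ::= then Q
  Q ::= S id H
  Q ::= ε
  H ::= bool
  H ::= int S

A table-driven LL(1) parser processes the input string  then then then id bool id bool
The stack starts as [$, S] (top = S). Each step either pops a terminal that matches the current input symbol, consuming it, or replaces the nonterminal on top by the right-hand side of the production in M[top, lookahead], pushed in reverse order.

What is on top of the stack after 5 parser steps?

Q

     Stack          Input                             Action
  1  $ S            then then then id bool id bool $  expand S ::= then Q
  2  $ Q then       then then then id bool id bool $  match then
  3  $ Q            then then id bool id bool $       expand Q ::= S id H
  4  $ H id S       then then id bool id bool $       expand S ::= then Q
  5  $ H id Q then  then then id bool id bool $       match then
Stack after step 5: $ H id Q (top = Q).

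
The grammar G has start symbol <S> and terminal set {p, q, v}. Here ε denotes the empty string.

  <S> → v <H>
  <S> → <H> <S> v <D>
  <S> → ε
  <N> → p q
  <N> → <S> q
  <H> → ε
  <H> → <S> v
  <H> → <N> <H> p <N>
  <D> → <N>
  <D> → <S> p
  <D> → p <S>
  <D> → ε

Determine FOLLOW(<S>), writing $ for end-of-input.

{$, p, q, v}

FIRST(<S>) = {ε, p, q, v}  (via <H> <S> v <D>)
FIRST(<N>) = {p, q, v}  (via <S> q)
FIRST(<H>) = {ε, p, q, v}  (via <S> v, <N> <H> p <N>)
FIRST(<D>) = {ε, p, q, v}  (via <N>, <S> p)
FOLLOW(<S>) includes $ since <S> is the start symbol.
FOLLOW(<S>): in <S>→<H> <S> v <D>, <S> is followed by v <D> with FIRST {v}; in <N>→<S> q, <S> is followed by q with FIRST {q}; in <H>→<S> v, <S> is followed by v with FIRST {v}; in <D>→<S> p, <S> is followed by p with FIRST {p}; in <D>→p <S>, the suffix after <S> is empty, so FOLLOW(<S>) ⊇ FOLLOW(<D>) = {$, p, q, v}. Thus FOLLOW(<S>) = {$, p, q, v}.
FOLLOW(<H>): in <S>→v <H>, the suffix after <H> is empty, so FOLLOW(<H>) ⊇ FOLLOW(<S>) = {$, p, q, v}; in <S>→<H> <S> v <D>, <H> is followed by <S> v <D> with FIRST {p, q, v}; in <H>→<N> <H> p <N>, <H> is followed by p <N> with FIRST {p}. Thus FOLLOW(<H>) = {$, p, q, v}.
FOLLOW(<D>): in <S>→<H> <S> v <D>, the suffix after <D> is empty, so FOLLOW(<D>) ⊇ FOLLOW(<S>) = {$, p, q, v}. Thus FOLLOW(<D>) = {$, p, q, v}.
FOLLOW(<N>): in <H>→<N> <H> p <N> (occurrence 1), <N> is followed by <H> p <N> with FIRST {p, q, v}; in <H>→<N> <H> p <N> (occurrence 2), the suffix after <N> is empty, so FOLLOW(<N>) ⊇ FOLLOW(<H>) = {$, p, q, v}; in <D>→<N>, the suffix after <N> is empty, so FOLLOW(<N>) ⊇ FOLLOW(<D>) = {$, p, q, v}. Thus FOLLOW(<N>) = {$, p, q, v}.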